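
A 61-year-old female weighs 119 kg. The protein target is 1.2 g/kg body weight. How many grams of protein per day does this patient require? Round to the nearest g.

Protein = 1.2 g/kg × 119 kg = 142.8 g/day.

143 g/day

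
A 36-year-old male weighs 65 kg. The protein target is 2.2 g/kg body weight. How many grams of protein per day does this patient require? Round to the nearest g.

Protein = 2.2 g/kg × 65 kg = 143 g/day.

143 g/day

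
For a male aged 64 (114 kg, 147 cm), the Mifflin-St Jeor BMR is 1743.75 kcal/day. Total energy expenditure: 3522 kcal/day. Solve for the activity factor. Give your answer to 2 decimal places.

Activity factor = TEE ÷ BMR = 3522 ÷ 1743.75 = 2.02.

2.02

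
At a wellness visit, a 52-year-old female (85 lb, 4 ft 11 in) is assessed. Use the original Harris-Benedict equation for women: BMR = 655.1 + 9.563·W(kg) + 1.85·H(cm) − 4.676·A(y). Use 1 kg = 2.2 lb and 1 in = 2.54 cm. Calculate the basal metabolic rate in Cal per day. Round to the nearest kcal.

1059 Cal per day

Convert to metric: weight = 85 ÷ 2.2 = 38.6364 kg; height = (4×12 + 11) × 2.54 = 59 × 2.54 = 149.86 cm.
Harris-Benedict: BMR = 655.1 + 9.563(38.6364) + 1.85(149.86) − 4.676(52) = 1058.6685 kcal/day.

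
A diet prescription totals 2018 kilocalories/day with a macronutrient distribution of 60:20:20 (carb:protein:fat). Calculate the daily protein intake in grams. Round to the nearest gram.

Protein energy = 20% × 2018 = 403.6 kcal.
At 4 kcal/g: 403.6 ÷ 4 = 100.9 g.

101 g/day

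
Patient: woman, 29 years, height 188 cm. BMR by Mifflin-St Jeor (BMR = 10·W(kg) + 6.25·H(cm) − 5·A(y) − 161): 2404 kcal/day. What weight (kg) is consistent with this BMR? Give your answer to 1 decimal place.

2404 = 10·W + 6.25(188) − 5(29) − 161
10·W = 2404 − 869 = 1535, so W = 153.5 kg.

153.5 kg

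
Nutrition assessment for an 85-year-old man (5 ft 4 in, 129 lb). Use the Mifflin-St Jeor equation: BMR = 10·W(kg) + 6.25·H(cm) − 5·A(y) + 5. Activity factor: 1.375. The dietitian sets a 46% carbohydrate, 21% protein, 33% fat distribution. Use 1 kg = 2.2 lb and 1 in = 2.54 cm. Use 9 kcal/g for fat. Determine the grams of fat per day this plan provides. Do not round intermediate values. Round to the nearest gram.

60 g/day

Convert to metric: weight = 129 ÷ 2.2 = 58.6364 kg; height = (5×12 + 4) × 2.54 = 64 × 2.54 = 162.56 cm.
Mifflin-St Jeor (male): BMR = 10(58.6364) + 6.25(162.56) − 5(85) + 5 = 586.3636 + 1016 − 425 + 5 = 1182.3636 kcal/day.
TEE = 1182.3636 × 1.375 = 1625.75 kcal/day.
Fat energy = 33% × 1625.75 = 536.4975 kcal.
Fat = 536.4975 ÷ 9 kcal/g = 59.6108 g.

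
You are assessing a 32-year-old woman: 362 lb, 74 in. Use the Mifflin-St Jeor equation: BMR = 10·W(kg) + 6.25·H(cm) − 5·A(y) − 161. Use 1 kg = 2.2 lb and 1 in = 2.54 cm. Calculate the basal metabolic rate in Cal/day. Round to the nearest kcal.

2499 Cal/day

Convert to metric: weight = 362 ÷ 2.2 = 164.5455 kg; height = 74 × 2.54 = 187.96 cm.
Mifflin-St Jeor (female): BMR = 10(164.5455) + 6.25(187.96) − 5(32) − 161 = 1645.4545 + 1174.75 − 160 − 161 = 2499.2045 kcal/day.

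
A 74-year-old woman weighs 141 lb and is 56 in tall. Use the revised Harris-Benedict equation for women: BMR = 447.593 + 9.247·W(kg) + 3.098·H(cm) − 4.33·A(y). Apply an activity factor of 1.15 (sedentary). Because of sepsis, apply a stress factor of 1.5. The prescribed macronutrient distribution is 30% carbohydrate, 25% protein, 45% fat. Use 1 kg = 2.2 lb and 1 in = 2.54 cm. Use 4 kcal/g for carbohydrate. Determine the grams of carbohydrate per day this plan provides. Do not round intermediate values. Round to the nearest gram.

Convert to metric: weight = 141 ÷ 2.2 = 64.0909 kg; height = 56 × 2.54 = 142.24 cm.
Harris-Benedict: BMR = 447.593 + 9.247(64.0909) + 3.098(142.24) − 4.33(74) = 1160.4812 kcal/day.
TEE = 1160.4812 × 1.15 = 1334.5533 kcal/day.
With stress factor 1.5: 1334.5533 × 1.5 = 2001.83 kcal/day.
Carbohydrate energy = 30% × 2001.83 = 600.549 kcal.
Carbohydrate = 600.549 ÷ 4 kcal/g = 150.1372 g.

150 g/day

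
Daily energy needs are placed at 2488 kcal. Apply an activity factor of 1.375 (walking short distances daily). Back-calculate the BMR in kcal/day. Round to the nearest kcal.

BMR = TEE ÷ activity factor = 2488 ÷ 1.375 = 1809.4545 kcal/day.

1809 kcal/day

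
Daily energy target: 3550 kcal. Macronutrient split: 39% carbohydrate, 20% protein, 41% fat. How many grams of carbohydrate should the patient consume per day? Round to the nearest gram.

346 g/day

Carbohydrate energy = 39% × 3550 = 1384.5 kcal.
At 4 kcal/g: 1384.5 ÷ 4 = 346.125 g.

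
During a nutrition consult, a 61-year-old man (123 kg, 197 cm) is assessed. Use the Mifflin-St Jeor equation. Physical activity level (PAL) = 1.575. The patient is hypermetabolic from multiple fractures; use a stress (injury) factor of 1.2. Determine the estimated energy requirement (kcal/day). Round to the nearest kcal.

Mifflin-St Jeor (male): BMR = 10(123) + 6.25(197) − 5(61) + 5 = 1230 + 1231.25 − 305 + 5 = 2161.25 kcal/day.
TEE = BMR × activity factor = 2161.25 × 1.575 = 3403.9688 kcal/day.
Apply stress factor: 3403.9688 × 1.2 = 4084.7625 kcal/day.

4085 kcal/day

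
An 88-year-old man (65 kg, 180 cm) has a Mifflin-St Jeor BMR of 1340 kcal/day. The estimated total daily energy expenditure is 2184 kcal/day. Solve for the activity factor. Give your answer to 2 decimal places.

1.63

Activity factor = TEE ÷ BMR = 2184 ÷ 1340 = 1.63.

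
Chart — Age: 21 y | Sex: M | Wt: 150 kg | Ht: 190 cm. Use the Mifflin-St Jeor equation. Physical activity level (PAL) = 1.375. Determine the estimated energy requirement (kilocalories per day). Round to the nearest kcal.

3558 kilocalories per day

Mifflin-St Jeor (male): BMR = 10(150) + 6.25(190) − 5(21) + 5 = 1500 + 1187.5 − 105 + 5 = 2587.5 kcal/day.
TEE = BMR × activity factor = 2587.5 × 1.375 = 3557.8125 kcal/day.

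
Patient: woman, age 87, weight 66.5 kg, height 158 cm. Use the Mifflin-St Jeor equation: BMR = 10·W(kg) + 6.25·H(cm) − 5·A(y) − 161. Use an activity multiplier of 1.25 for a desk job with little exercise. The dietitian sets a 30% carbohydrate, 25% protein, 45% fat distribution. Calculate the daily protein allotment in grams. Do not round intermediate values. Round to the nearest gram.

83 g/day

Mifflin-St Jeor (female): BMR = 10(66.5) + 6.25(158) − 5(87) − 161 = 665 + 987.5 − 435 − 161 = 1056.5 kcal/day.
TEE = 1056.5 × 1.25 = 1320.625 kcal/day.
Protein energy = 25% × 1320.625 = 330.1563 kcal.
Protein = 330.1563 ÷ 4 kcal/g = 82.5391 g.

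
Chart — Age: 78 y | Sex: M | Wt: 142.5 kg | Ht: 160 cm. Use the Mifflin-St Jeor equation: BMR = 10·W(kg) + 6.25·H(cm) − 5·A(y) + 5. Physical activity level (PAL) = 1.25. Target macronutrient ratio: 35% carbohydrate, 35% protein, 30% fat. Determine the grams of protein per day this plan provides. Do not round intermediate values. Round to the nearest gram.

Mifflin-St Jeor (male): BMR = 10(142.5) + 6.25(160) − 5(78) + 5 = 1425 + 1000 − 390 + 5 = 2040 kcal/day.
TEE = 2040 × 1.25 = 2550 kcal/day.
Protein energy = 35% × 2550 = 892.5 kcal.
Protein = 892.5 ÷ 4 kcal/g = 223.125 g.

223 g/day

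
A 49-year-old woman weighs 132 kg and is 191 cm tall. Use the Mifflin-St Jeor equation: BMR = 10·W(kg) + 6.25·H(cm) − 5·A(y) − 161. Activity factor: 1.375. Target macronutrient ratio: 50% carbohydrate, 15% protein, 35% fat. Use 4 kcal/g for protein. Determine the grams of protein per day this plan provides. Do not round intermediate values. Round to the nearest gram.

109 g/day

Mifflin-St Jeor (female): BMR = 10(132) + 6.25(191) − 5(49) − 161 = 1320 + 1193.75 − 245 − 161 = 2107.75 kcal/day.
TEE = 2107.75 × 1.375 = 2898.1563 kcal/day.
Protein energy = 15% × 2898.1563 = 434.7234 kcal.
Protein = 434.7234 ÷ 4 kcal/g = 108.6809 g.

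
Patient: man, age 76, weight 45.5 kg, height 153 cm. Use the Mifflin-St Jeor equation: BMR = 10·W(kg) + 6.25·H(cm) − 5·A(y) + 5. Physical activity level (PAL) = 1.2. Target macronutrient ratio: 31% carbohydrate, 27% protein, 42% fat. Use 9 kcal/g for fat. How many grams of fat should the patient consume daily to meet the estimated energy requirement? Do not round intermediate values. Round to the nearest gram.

58 g/day

Mifflin-St Jeor (male): BMR = 10(45.5) + 6.25(153) − 5(76) + 5 = 455 + 956.25 − 380 + 5 = 1036.25 kcal/day.
TEE = 1036.25 × 1.2 = 1243.5 kcal/day.
Fat energy = 42% × 1243.5 = 522.27 kcal.
Fat = 522.27 ÷ 9 kcal/g = 58.03 g.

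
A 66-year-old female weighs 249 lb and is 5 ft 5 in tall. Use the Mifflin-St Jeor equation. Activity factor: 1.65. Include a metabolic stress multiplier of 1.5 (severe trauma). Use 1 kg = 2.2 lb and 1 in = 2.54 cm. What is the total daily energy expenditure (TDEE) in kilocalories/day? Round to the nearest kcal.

Convert to metric: weight = 249 ÷ 2.2 = 113.1818 kg; height = (5×12 + 5) × 2.54 = 65 × 2.54 = 165.1 cm.
Mifflin-St Jeor (female): BMR = 10(113.1818) + 6.25(165.1) − 5(66) − 161 = 1131.8182 + 1031.875 − 330 − 161 = 1672.6932 kcal/day.
TEE = BMR × activity factor = 1672.6932 × 1.65 = 2759.9438 kcal/day.
Apply stress factor: 2759.9438 × 1.5 = 4139.9156 kcal/day.

4140 kilocalories/day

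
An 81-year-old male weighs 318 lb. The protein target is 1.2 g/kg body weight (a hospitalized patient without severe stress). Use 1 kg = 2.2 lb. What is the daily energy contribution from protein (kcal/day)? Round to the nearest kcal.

694 kcal/day

Weight in kg = 318 ÷ 2.2 = 144.5455 kg.
Protein = 1.2 g/kg × 144.5455 kg = 173.4545 g/day.
Protein energy = 173.4545 g × 4 kcal/g = 693.8182 kcal/day.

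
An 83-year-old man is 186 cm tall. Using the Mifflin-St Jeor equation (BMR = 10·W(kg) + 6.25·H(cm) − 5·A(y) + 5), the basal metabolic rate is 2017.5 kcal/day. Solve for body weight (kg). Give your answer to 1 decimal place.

126.5 kg

2017.5 = 10·W + 6.25(186) − 5(83) + 5
10·W = 2017.5 − 752.5 = 1265, so W = 126.5 kg.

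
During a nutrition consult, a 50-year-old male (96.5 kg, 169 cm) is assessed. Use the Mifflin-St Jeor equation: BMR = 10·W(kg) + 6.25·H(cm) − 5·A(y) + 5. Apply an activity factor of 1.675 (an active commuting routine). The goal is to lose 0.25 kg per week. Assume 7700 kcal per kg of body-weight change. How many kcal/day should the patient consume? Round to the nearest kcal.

2700 kcal/day

Mifflin-St Jeor (male): BMR = 10(96.5) + 6.25(169) − 5(50) + 5 = 965 + 1056.25 − 250 + 5 = 1776.25 kcal/day.
TEE = 1776.25 × 1.675 = 2975.2188 kcal/day.
Required daily deficit = 0.25 × 7700 ÷ 7 = 275 kcal/day.
Target intake = 2975.2188 − 275 = 2700.2188 kcal/day.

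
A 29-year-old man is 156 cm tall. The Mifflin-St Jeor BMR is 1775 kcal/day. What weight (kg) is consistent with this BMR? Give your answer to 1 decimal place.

1775 = 10·W + 6.25(156) − 5(29) + 5
10·W = 1775 − 835 = 940, so W = 94 kg.

94.0 kg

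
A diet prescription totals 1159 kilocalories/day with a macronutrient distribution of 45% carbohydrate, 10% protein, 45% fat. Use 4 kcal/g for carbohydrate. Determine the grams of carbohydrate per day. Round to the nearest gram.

Carbohydrate energy = 45% × 1159 = 521.55 kcal.
At 4 kcal/g: 521.55 ÷ 4 = 130.3875 g.

130 g/day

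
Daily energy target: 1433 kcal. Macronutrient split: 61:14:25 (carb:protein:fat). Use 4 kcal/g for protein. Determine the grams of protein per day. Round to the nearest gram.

50 g/day

Protein energy = 14% × 1433 = 200.62 kcal.
At 4 kcal/g: 200.62 ÷ 4 = 50.155 g.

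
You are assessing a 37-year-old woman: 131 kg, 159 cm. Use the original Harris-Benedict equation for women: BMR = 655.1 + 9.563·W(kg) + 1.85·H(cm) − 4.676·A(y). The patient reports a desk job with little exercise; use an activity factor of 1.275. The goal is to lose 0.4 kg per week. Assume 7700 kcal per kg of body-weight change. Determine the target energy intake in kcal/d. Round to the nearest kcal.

2147 kcal/d

Harris-Benedict: BMR = 655.1 + 9.563(131) + 1.85(159) − 4.676(37) = 2028.991 kcal/day.
TEE = 2028.991 × 1.275 = 2586.9635 kcal/day.
Required daily deficit = 0.4 × 7700 ÷ 7 = 440 kcal/day.
Target intake = 2586.9635 − 440 = 2146.9635 kcal/day.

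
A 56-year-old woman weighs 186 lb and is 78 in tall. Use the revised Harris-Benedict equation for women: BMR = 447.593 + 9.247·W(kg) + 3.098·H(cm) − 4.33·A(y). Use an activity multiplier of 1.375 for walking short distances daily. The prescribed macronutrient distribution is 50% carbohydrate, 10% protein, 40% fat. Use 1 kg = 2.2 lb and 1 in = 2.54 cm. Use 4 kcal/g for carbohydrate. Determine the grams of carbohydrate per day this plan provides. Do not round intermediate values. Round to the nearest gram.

275 g/day

Convert to metric: weight = 186 ÷ 2.2 = 84.5455 kg; height = 78 × 2.54 = 198.12 cm.
Harris-Benedict: BMR = 447.593 + 9.247(84.5455) + 3.098(198.12) − 4.33(56) = 1600.6806 kcal/day.
TEE = 1600.6806 × 1.375 = 2200.9358 kcal/day.
Carbohydrate energy = 50% × 2200.9358 = 1100.4679 kcal.
Carbohydrate = 1100.4679 ÷ 4 kcal/g = 275.117 g.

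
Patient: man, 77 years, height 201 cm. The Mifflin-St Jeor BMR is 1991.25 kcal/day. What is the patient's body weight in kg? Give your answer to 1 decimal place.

1991.25 = 10·W + 6.25(201) − 5(77) + 5
10·W = 1991.25 − 876.25 = 1115, so W = 111.5 kg.

111.5 kg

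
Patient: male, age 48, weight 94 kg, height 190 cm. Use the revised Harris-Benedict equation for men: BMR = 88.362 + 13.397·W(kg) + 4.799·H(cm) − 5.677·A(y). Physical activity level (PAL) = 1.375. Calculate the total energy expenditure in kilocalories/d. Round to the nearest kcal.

Harris-Benedict: BMR = 88.362 + 13.397(94) + 4.799(190) − 5.677(48) = 1986.994 kcal/day.
TEE = BMR × activity factor = 1986.994 × 1.375 = 2732.1168 kcal/day.

2732 kilocalories/d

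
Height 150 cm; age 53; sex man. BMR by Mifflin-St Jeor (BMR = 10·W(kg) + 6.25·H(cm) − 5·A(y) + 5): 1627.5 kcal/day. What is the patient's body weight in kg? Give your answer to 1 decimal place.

1627.5 = 10·W + 6.25(150) − 5(53) + 5
10·W = 1627.5 − 677.5 = 950, so W = 95 kg.

95.0 kg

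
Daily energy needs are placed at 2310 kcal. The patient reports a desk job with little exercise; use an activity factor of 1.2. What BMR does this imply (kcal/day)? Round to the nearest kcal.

BMR = TEE ÷ activity factor = 2310 ÷ 1.2 = 1925 kcal/day.

1925 kcal/day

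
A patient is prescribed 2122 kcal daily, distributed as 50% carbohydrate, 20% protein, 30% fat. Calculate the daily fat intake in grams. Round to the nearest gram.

Fat energy = 30% × 2122 = 636.6 kcal.
At 9 kcal/g: 636.6 ÷ 9 = 70.7333 g.

71 g/day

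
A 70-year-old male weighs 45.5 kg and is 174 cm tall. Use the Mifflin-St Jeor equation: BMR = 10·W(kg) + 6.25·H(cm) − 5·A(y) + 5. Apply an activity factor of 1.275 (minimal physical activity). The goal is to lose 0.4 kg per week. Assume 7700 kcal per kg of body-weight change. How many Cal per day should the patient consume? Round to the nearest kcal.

1087 Cal per day

Mifflin-St Jeor (male): BMR = 10(45.5) + 6.25(174) − 5(70) + 5 = 455 + 1087.5 − 350 + 5 = 1197.5 kcal/day.
TEE = 1197.5 × 1.275 = 1526.8125 kcal/day.
Required daily deficit = 0.4 × 7700 ÷ 7 = 440 kcal/day.
Target intake = 1526.8125 − 440 = 1086.8125 kcal/day.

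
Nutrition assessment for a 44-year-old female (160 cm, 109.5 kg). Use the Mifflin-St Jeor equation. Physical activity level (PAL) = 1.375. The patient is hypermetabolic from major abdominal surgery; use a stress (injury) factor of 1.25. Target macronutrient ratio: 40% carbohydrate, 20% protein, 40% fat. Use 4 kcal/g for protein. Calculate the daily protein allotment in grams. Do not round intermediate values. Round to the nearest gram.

147 g/day

Mifflin-St Jeor (female): BMR = 10(109.5) + 6.25(160) − 5(44) − 161 = 1095 + 1000 − 220 − 161 = 1714 kcal/day.
TEE = 1714 × 1.375 = 2356.75 kcal/day.
With stress factor 1.25: 2356.75 × 1.25 = 2945.9375 kcal/day.
Protein energy = 20% × 2945.9375 = 589.1875 kcal.
Protein = 589.1875 ÷ 4 kcal/g = 147.2969 g.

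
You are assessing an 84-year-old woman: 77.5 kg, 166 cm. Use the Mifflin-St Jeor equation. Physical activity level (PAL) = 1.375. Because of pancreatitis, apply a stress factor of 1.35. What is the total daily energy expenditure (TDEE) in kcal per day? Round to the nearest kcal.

2286 kcal per day

Mifflin-St Jeor (female): BMR = 10(77.5) + 6.25(166) − 5(84) − 161 = 775 + 1037.5 − 420 − 161 = 1231.5 kcal/day.
TEE = BMR × activity factor = 1231.5 × 1.375 = 1693.3125 kcal/day.
Apply stress factor: 1693.3125 × 1.35 = 2285.9719 kcal/day.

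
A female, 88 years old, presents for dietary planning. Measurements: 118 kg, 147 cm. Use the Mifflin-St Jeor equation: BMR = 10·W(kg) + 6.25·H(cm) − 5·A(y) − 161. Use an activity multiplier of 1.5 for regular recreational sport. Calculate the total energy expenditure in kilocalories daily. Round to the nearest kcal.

2247 kilocalories daily

Mifflin-St Jeor (female): BMR = 10(118) + 6.25(147) − 5(88) − 161 = 1180 + 918.75 − 440 − 161 = 1497.75 kcal/day.
TEE = BMR × activity factor = 1497.75 × 1.5 = 2246.625 kcal/day.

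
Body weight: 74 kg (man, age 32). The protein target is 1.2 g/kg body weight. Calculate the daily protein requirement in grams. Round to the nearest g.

89 g/day

Protein = 1.2 g/kg × 74 kg = 88.8 g/day.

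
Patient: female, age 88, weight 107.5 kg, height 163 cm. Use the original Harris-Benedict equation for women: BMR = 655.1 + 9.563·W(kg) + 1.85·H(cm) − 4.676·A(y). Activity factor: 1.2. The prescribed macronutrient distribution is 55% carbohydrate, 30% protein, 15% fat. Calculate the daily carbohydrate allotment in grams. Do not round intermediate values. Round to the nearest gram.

260 g/day

Harris-Benedict: BMR = 655.1 + 9.563(107.5) + 1.85(163) − 4.676(88) = 1573.1845 kcal/day.
TEE = 1573.1845 × 1.2 = 1887.8214 kcal/day.
Carbohydrate energy = 55% × 1887.8214 = 1038.3018 kcal.
Carbohydrate = 1038.3018 ÷ 4 kcal/g = 259.5754 g.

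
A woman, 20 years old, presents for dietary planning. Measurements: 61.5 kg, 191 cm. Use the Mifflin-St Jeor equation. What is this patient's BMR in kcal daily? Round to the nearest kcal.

Mifflin-St Jeor (female): BMR = 10(61.5) + 6.25(191) − 5(20) − 161 = 615 + 1193.75 − 100 − 161 = 1547.75 kcal/day.

1548 kcal daily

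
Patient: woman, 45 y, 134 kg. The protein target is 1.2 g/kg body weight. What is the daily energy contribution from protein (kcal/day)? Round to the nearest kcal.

643 kcal/day

Protein = 1.2 g/kg × 134 kg = 160.8 g/day.
Protein energy = 160.8 g × 4 kcal/g = 643.2 kcal/day.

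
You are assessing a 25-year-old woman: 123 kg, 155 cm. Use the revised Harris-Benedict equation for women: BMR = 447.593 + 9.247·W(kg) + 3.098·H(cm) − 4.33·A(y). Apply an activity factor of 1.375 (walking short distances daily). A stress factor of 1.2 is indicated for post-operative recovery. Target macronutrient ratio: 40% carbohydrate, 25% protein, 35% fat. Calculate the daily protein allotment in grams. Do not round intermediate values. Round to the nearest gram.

Harris-Benedict: BMR = 447.593 + 9.247(123) + 3.098(155) − 4.33(25) = 1956.914 kcal/day.
TEE = 1956.914 × 1.375 = 2690.7568 kcal/day.
With stress factor 1.2: 2690.7568 × 1.2 = 3228.9081 kcal/day.
Protein energy = 25% × 3228.9081 = 807.227 kcal.
Protein = 807.227 ÷ 4 kcal/g = 201.8068 g.

202 g/day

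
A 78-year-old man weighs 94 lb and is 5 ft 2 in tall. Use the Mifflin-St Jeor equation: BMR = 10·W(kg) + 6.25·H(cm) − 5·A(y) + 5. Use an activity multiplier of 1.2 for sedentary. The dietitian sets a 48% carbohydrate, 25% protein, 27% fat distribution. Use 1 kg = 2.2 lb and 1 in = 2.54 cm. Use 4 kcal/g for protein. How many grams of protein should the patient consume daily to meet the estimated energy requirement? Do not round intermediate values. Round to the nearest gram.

77 g/day

Convert to metric: weight = 94 ÷ 2.2 = 42.7273 kg; height = (5×12 + 2) × 2.54 = 62 × 2.54 = 157.48 cm.
Mifflin-St Jeor (male): BMR = 10(42.7273) + 6.25(157.48) − 5(78) + 5 = 427.2727 + 984.25 − 390 + 5 = 1026.5227 kcal/day.
TEE = 1026.5227 × 1.2 = 1231.8273 kcal/day.
Protein energy = 25% × 1231.8273 = 307.9568 kcal.
Protein = 307.9568 ÷ 4 kcal/g = 76.9892 g.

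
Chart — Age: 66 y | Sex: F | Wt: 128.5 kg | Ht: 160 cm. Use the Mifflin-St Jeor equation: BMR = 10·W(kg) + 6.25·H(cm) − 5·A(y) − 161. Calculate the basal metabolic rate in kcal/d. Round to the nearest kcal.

1794 kcal/d

Mifflin-St Jeor (female): BMR = 10(128.5) + 6.25(160) − 5(66) − 161 = 1285 + 1000 − 330 − 161 = 1794 kcal/day.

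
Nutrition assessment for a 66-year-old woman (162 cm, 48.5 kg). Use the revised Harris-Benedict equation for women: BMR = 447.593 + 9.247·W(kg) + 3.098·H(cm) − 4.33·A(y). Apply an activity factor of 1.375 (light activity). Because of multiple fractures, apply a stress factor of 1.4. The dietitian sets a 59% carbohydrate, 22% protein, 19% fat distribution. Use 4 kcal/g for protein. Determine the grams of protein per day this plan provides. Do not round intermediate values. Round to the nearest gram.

Harris-Benedict: BMR = 447.593 + 9.247(48.5) + 3.098(162) − 4.33(66) = 1112.1685 kcal/day.
TEE = 1112.1685 × 1.375 = 1529.2317 kcal/day.
With stress factor 1.4: 1529.2317 × 1.4 = 2140.9244 kcal/day.
Protein energy = 22% × 2140.9244 = 471.0034 kcal.
Protein = 471.0034 ÷ 4 kcal/g = 117.7508 g.

118 g/day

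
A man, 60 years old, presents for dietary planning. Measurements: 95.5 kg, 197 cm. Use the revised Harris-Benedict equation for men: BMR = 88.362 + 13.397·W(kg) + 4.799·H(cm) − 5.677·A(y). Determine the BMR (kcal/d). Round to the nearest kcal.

Harris-Benedict: BMR = 88.362 + 13.397(95.5) + 4.799(197) − 5.677(60) = 1972.5585 kcal/day.

1973 kcal/d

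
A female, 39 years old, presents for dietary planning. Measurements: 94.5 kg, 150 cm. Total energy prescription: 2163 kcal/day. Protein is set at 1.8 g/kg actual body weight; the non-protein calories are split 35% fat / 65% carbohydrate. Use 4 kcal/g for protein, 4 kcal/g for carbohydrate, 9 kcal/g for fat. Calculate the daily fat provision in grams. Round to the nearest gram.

58 g/day

Protein = 1.8 × 94.5 = 170.1 g → 170.1 × 4 = 680.4 kcal.
Non-protein calories = 2163 − 680.4 = 1482.6 kcal.
Fat: 35% × 1482.6 = 518.91 kcal; carbohydrate: 963.69 kcal.
Fat: 518.91 kcal ÷ 9 kcal/g = 57.6567 g.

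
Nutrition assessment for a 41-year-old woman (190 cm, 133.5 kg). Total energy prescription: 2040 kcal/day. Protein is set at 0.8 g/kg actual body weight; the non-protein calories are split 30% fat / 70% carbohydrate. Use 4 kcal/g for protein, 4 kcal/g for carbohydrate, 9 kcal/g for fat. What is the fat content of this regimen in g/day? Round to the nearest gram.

54 g/day

Protein = 0.8 × 133.5 = 106.8 g → 106.8 × 4 = 427.2 kcal.
Non-protein calories = 2040 − 427.2 = 1612.8 kcal.
Fat: 30% × 1612.8 = 483.84 kcal; carbohydrate: 1128.96 kcal.
Fat: 483.84 kcal ÷ 9 kcal/g = 53.76 g.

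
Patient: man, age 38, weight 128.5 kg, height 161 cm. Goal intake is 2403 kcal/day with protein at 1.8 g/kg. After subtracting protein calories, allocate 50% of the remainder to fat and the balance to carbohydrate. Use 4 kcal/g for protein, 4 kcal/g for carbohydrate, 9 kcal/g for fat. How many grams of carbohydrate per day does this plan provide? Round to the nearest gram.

185 g/day

Protein = 1.8 × 128.5 = 231.3 g → 231.3 × 4 = 925.2 kcal.
Non-protein calories = 2403 − 925.2 = 1477.8 kcal.
Fat: 50% × 1477.8 = 738.9 kcal; carbohydrate: 738.9 kcal.
Carbohydrate: 738.9 kcal ÷ 4 kcal/g = 184.725 g.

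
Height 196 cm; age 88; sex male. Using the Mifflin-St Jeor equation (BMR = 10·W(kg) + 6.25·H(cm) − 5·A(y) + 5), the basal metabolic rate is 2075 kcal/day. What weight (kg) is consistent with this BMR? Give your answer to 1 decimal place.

2075 = 10·W + 6.25(196) − 5(88) + 5
10·W = 2075 − 790 = 1285, so W = 128.5 kg.

128.5 kg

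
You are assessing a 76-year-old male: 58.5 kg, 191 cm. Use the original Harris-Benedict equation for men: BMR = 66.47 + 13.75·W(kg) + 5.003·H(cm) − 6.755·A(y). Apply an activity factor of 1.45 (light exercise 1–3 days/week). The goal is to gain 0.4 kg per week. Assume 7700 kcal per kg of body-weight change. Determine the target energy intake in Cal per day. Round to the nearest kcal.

Harris-Benedict: BMR = 66.47 + 13.75(58.5) + 5.003(191) − 6.755(76) = 1313.038 kcal/day.
TEE = 1313.038 × 1.45 = 1903.9051 kcal/day.
Required daily surplus = 0.4 × 7700 ÷ 7 = 440 kcal/day.
Target intake = 1903.9051 + 440 = 2343.9051 kcal/day.

2344 Cal per day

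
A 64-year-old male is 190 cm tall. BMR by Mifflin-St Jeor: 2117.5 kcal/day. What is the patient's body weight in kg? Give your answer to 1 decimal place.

124.5 kg

2117.5 = 10·W + 6.25(190) − 5(64) + 5
10·W = 2117.5 − 872.5 = 1245, so W = 124.5 kg.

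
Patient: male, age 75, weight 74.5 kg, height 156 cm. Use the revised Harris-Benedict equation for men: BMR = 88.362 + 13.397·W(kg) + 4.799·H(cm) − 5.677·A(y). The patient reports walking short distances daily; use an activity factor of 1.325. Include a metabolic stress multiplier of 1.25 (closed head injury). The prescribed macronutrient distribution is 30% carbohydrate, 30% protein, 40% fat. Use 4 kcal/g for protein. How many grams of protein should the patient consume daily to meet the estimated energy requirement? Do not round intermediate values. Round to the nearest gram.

Harris-Benedict: BMR = 88.362 + 13.397(74.5) + 4.799(156) − 5.677(75) = 1409.3075 kcal/day.
TEE = 1409.3075 × 1.325 = 1867.3324 kcal/day.
With stress factor 1.25: 1867.3324 × 1.25 = 2334.1655 kcal/day.
Protein energy = 30% × 2334.1655 = 700.2497 kcal.
Protein = 700.2497 ÷ 4 kcal/g = 175.0624 g.

175 g/day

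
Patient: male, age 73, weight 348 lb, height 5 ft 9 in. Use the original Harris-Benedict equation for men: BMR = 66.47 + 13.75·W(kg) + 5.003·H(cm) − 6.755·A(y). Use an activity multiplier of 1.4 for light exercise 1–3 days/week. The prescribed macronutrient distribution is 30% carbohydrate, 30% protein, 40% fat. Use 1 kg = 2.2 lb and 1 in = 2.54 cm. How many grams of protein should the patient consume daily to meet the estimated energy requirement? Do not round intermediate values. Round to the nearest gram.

276 g/day

Convert to metric: weight = 348 ÷ 2.2 = 158.1818 kg; height = (5×12 + 9) × 2.54 = 69 × 2.54 = 175.26 cm.
Harris-Benedict: BMR = 66.47 + 13.75(158.1818) + 5.003(175.26) − 6.755(73) = 2625.1808 kcal/day.
TEE = 2625.1808 × 1.4 = 3675.2531 kcal/day.
Protein energy = 30% × 3675.2531 = 1102.5759 kcal.
Protein = 1102.5759 ÷ 4 kcal/g = 275.644 g.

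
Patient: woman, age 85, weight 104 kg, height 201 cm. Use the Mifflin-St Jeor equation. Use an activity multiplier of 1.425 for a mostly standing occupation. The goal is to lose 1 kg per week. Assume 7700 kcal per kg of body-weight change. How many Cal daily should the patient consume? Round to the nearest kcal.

1337 Cal daily

Mifflin-St Jeor (female): BMR = 10(104) + 6.25(201) − 5(85) − 161 = 1040 + 1256.25 − 425 − 161 = 1710.25 kcal/day.
TEE = 1710.25 × 1.425 = 2437.1063 kcal/day.
Required daily deficit = 1 × 7700 ÷ 7 = 1100 kcal/day.
Target intake = 2437.1063 − 1100 = 1337.1063 kcal/day.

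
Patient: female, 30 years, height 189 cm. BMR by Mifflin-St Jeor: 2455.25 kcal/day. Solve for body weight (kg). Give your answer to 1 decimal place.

158.5 kg

2455.25 = 10·W + 6.25(189) − 5(30) − 161
10·W = 2455.25 − 870.25 = 1585, so W = 158.5 kg.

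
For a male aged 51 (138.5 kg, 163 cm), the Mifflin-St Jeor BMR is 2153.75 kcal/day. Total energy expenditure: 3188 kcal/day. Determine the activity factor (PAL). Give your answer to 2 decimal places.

1.48

Activity factor = TEE ÷ BMR = 3188 ÷ 2153.75 = 1.48.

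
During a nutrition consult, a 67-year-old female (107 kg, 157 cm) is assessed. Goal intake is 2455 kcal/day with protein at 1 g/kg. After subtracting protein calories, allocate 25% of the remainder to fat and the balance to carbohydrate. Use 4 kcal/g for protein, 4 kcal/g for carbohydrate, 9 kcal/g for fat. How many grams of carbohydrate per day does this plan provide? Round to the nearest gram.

Protein = 1 × 107 = 107 g → 107 × 4 = 428 kcal.
Non-protein calories = 2455 − 428 = 2027 kcal.
Fat: 25% × 2027 = 506.75 kcal; carbohydrate: 1520.25 kcal.
Carbohydrate: 1520.25 kcal ÷ 4 kcal/g = 380.0625 g.

380 g/day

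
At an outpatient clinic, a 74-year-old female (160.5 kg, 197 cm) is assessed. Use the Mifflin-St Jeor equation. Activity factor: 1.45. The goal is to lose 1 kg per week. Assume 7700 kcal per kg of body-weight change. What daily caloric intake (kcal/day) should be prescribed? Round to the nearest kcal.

Mifflin-St Jeor (female): BMR = 10(160.5) + 6.25(197) − 5(74) − 161 = 1605 + 1231.25 − 370 − 161 = 2305.25 kcal/day.
TEE = 2305.25 × 1.45 = 3342.6125 kcal/day.
Required daily deficit = 1 × 7700 ÷ 7 = 1100 kcal/day.
Target intake = 3342.6125 − 1100 = 2242.6125 kcal/day.

2243 kcal/day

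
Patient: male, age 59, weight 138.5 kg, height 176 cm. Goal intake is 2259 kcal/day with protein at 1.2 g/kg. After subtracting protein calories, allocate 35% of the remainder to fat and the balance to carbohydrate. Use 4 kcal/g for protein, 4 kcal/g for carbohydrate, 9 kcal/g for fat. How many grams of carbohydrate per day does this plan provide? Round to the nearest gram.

Protein = 1.2 × 138.5 = 166.2 g → 166.2 × 4 = 664.8 kcal.
Non-protein calories = 2259 − 664.8 = 1594.2 kcal.
Fat: 35% × 1594.2 = 557.97 kcal; carbohydrate: 1036.23 kcal.
Carbohydrate: 1036.23 kcal ÷ 4 kcal/g = 259.0575 g.

259 g/day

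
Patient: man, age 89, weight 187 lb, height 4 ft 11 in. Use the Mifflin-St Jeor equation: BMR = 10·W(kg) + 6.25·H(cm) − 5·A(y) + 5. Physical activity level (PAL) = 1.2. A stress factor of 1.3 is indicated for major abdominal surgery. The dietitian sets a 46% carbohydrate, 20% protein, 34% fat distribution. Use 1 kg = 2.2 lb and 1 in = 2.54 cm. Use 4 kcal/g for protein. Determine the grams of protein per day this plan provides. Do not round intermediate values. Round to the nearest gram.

Convert to metric: weight = 187 ÷ 2.2 = 85 kg; height = (4×12 + 11) × 2.54 = 59 × 2.54 = 149.86 cm.
Mifflin-St Jeor (male): BMR = 10(85) + 6.25(149.86) − 5(89) + 5 = 850 + 936.625 − 445 + 5 = 1346.625 kcal/day.
TEE = 1346.625 × 1.2 = 1615.95 kcal/day.
With stress factor 1.3: 1615.95 × 1.3 = 2100.735 kcal/day.
Protein energy = 20% × 2100.735 = 420.147 kcal.
Protein = 420.147 ÷ 4 kcal/g = 105.0368 g.

105 g/day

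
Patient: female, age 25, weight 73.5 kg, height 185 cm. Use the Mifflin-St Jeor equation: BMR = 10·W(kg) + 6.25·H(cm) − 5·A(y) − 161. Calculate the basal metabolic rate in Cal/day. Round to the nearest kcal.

Mifflin-St Jeor (female): BMR = 10(73.5) + 6.25(185) − 5(25) − 161 = 735 + 1156.25 − 125 − 161 = 1605.25 kcal/day.

1605 Cal/day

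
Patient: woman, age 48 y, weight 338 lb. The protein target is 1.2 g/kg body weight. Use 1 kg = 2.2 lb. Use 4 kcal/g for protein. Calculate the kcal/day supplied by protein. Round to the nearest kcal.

Weight in kg = 338 ÷ 2.2 = 153.6364 kg.
Protein = 1.2 g/kg × 153.6364 kg = 184.3636 g/day.
Protein energy = 184.3636 g × 4 kcal/g = 737.4545 kcal/day.

737 kcal/day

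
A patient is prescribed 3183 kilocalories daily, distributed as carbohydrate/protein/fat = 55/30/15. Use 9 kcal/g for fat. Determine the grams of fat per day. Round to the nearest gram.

Fat energy = 15% × 3183 = 477.45 kcal.
At 9 kcal/g: 477.45 ÷ 9 = 53.05 g.

53 g/day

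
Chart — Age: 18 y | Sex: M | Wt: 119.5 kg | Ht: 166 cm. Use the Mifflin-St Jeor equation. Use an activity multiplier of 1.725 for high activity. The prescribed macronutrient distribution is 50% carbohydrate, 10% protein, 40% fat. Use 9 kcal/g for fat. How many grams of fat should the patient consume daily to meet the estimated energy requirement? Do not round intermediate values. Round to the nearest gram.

165 g/day

Mifflin-St Jeor (male): BMR = 10(119.5) + 6.25(166) − 5(18) + 5 = 1195 + 1037.5 − 90 + 5 = 2147.5 kcal/day.
TEE = 2147.5 × 1.725 = 3704.4375 kcal/day.
Fat energy = 40% × 3704.4375 = 1481.775 kcal.
Fat = 1481.775 ÷ 9 kcal/g = 164.6417 g.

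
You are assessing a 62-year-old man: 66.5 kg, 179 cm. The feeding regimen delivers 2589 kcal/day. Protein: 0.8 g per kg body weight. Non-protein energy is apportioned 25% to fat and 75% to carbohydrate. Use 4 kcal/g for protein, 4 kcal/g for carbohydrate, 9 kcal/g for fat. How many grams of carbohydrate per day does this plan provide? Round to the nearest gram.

446 g/day

Protein = 0.8 × 66.5 = 53.2 g → 53.2 × 4 = 212.8 kcal.
Non-protein calories = 2589 − 212.8 = 2376.2 kcal.
Fat: 25% × 2376.2 = 594.05 kcal; carbohydrate: 1782.15 kcal.
Carbohydrate: 1782.15 kcal ÷ 4 kcal/g = 445.5375 g.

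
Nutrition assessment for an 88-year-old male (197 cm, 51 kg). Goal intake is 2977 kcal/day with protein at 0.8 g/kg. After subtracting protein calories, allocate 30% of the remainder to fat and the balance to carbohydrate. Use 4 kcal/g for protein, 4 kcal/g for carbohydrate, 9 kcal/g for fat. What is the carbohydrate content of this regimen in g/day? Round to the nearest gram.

492 g/day

Protein = 0.8 × 51 = 40.8 g → 40.8 × 4 = 163.2 kcal.
Non-protein calories = 2977 − 163.2 = 2813.8 kcal.
Fat: 30% × 2813.8 = 844.14 kcal; carbohydrate: 1969.66 kcal.
Carbohydrate: 1969.66 kcal ÷ 4 kcal/g = 492.415 g.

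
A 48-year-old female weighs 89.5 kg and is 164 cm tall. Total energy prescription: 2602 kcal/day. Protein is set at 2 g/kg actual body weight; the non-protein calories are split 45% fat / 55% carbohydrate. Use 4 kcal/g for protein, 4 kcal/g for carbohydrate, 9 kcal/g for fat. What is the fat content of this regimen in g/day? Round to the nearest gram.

Protein = 2 × 89.5 = 179 g → 179 × 4 = 716 kcal.
Non-protein calories = 2602 − 716 = 1886 kcal.
Fat: 45% × 1886 = 848.7 kcal; carbohydrate: 1037.3 kcal.
Fat: 848.7 kcal ÷ 9 kcal/g = 94.3 g.

94 g/day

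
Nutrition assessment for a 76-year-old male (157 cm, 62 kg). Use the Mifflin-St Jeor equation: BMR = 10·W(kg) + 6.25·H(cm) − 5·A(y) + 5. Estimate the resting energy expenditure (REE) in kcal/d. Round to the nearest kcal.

Mifflin-St Jeor (male): BMR = 10(62) + 6.25(157) − 5(76) + 5 = 620 + 981.25 − 380 + 5 = 1226.25 kcal/day.

1226 kcal/d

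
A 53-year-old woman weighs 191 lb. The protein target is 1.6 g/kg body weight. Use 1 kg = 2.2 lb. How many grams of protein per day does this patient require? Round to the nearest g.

Weight in kg = 191 ÷ 2.2 = 86.8182 kg.
Protein = 1.6 g/kg × 86.8182 kg = 138.9091 g/day.

139 g/day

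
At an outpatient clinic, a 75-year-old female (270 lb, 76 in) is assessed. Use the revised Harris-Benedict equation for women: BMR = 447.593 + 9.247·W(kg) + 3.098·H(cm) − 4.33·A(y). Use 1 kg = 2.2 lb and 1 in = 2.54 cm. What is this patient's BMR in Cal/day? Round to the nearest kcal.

1856 Cal/day

Convert to metric: weight = 270 ÷ 2.2 = 122.7273 kg; height = 76 × 2.54 = 193.04 cm.
Harris-Benedict: BMR = 447.593 + 9.247(122.7273) + 3.098(193.04) − 4.33(75) = 1855.74 kcal/day.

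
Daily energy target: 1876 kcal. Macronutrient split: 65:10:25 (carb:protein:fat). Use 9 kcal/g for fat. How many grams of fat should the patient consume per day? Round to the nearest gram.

Fat energy = 25% × 1876 = 469 kcal.
At 9 kcal/g: 469 ÷ 9 = 52.1111 g.

52 g/day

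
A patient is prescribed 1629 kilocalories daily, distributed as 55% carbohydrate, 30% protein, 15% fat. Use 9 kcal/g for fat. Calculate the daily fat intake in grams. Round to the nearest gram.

Fat energy = 15% × 1629 = 244.35 kcal.
At 9 kcal/g: 244.35 ÷ 9 = 27.15 g.

27 g/day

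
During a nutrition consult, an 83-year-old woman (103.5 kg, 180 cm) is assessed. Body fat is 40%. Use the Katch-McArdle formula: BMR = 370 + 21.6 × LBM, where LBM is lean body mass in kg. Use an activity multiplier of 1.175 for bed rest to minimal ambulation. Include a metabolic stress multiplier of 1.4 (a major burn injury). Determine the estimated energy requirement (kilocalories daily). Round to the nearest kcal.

LBM = 103.5 × (1 − 0.4) = 62.1 kg. Katch-McArdle: BMR = 370 + 21.6 × 62.1 = 1711.36 kcal/day.
TEE = BMR × activity factor = 1711.36 × 1.175 = 2010.848 kcal/day.
Apply stress factor: 2010.848 × 1.4 = 2815.1872 kcal/day.

2815 kilocalories daily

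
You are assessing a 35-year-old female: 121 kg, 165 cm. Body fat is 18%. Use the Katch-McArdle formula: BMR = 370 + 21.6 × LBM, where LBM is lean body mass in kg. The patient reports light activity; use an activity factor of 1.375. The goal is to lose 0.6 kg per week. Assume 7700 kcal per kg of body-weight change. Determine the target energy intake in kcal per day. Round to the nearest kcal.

LBM = 121 × (1 − 0.18) = 99.22 kg. Katch-McArdle: BMR = 370 + 21.6 × 99.22 = 2513.152 kcal/day.
TEE = 2513.152 × 1.375 = 3455.584 kcal/day.
Required daily deficit = 0.6 × 7700 ÷ 7 = 660 kcal/day.
Target intake = 3455.584 − 660 = 2795.584 kcal/day.

2796 kcal per day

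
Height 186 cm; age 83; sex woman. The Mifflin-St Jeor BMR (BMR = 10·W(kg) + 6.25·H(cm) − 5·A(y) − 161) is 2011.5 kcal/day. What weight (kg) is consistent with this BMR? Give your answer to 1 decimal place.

2011.5 = 10·W + 6.25(186) − 5(83) − 161
10·W = 2011.5 − 586.5 = 1425, so W = 142.5 kg.

142.5 kg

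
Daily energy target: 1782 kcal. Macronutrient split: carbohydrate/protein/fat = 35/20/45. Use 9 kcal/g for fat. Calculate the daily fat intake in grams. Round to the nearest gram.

Fat energy = 45% × 1782 = 801.9 kcal.
At 9 kcal/g: 801.9 ÷ 9 = 89.1 g.

89 g/day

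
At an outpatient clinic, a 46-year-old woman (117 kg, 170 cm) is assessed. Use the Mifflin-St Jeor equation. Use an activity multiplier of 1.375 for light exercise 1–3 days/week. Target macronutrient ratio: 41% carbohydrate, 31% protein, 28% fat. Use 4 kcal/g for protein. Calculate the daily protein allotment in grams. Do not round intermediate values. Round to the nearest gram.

Mifflin-St Jeor (female): BMR = 10(117) + 6.25(170) − 5(46) − 161 = 1170 + 1062.5 − 230 − 161 = 1841.5 kcal/day.
TEE = 1841.5 × 1.375 = 2532.0625 kcal/day.
Protein energy = 31% × 2532.0625 = 784.9394 kcal.
Protein = 784.9394 ÷ 4 kcal/g = 196.2348 g.

196 g/day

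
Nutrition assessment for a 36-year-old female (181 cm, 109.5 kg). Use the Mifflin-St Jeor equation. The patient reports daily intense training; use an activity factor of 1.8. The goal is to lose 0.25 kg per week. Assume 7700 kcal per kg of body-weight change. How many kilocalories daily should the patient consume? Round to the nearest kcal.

Mifflin-St Jeor (female): BMR = 10(109.5) + 6.25(181) − 5(36) − 161 = 1095 + 1131.25 − 180 − 161 = 1885.25 kcal/day.
TEE = 1885.25 × 1.8 = 3393.45 kcal/day.
Required daily deficit = 0.25 × 7700 ÷ 7 = 275 kcal/day.
Target intake = 3393.45 − 275 = 3118.45 kcal/day.

3118 kilocalories daily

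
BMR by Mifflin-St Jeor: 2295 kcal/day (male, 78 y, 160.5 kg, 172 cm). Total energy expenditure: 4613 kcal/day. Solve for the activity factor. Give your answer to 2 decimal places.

2.01

Activity factor = TEE ÷ BMR = 4613 ÷ 2295 = 2.01.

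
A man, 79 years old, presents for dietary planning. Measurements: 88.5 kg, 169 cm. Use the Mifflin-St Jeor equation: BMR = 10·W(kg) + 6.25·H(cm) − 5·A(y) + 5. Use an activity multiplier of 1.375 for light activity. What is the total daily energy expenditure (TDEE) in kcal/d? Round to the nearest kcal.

Mifflin-St Jeor (male): BMR = 10(88.5) + 6.25(169) − 5(79) + 5 = 885 + 1056.25 − 395 + 5 = 1551.25 kcal/day.
TEE = BMR × activity factor = 1551.25 × 1.375 = 2132.9688 kcal/day.

2133 kcal/d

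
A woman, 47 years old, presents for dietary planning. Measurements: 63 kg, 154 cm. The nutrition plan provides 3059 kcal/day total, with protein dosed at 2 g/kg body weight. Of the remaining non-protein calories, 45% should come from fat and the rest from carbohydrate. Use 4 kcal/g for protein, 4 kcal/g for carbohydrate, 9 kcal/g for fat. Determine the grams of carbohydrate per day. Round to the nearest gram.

Protein = 2 × 63 = 126 g → 126 × 4 = 504 kcal.
Non-protein calories = 3059 − 504 = 2555 kcal.
Fat: 45% × 2555 = 1149.75 kcal; carbohydrate: 1405.25 kcal.
Carbohydrate: 1405.25 kcal ÷ 4 kcal/g = 351.3125 g.

351 g/day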